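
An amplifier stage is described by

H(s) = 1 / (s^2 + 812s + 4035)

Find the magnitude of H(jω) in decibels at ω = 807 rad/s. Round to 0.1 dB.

Substitute s = j807:
Numerator: 1 = 1 + j0
Denominator: (j807)^2 + 812(j807) + 4035 = -647214 + j655284
|N| = √(1² + 0²) ≈ 1, ∠N ≈ 0.00°
|D| = √(647214² + 655284²) ≈ 9.2102e+05, ∠D ≈ 134.65°
|H| = 1 / 9.2102e+05 ≈ 1.0858e-06
Gain = 20 log₁₀(1.0858e-06) ≈ -119.29 dB

-119.3 dB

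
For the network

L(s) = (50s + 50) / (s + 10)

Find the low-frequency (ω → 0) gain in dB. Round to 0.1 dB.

14.0 dB

L(0) = 50 / 10 = 5
20 log₁₀(5) ≈ 13.98 dB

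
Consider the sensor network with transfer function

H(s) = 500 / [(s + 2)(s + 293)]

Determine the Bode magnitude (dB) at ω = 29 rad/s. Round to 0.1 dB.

At s = jω = j29:
pole (s+2): 2 + j29 → |·| = √(2²+29²) = √845 ≈ 29.069, ∠ = arctan(29/2) ≈ 86.05°
pole (s+293): 293 + j29 → |·| = √(293²+29²) = √86690 ≈ 294.43, ∠ = arctan(29/293) ≈ 5.65°
|H| = 500 / 8558.8 ≈ 0.058419
Gain = 20 log₁₀(0.058419) ≈ -24.67 dB

-24.7 dB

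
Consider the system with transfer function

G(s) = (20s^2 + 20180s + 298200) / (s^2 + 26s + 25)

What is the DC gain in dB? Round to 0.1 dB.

81.5 dB

G(0) = 298200 / 25 = 11928
20 log₁₀(11928) ≈ 81.53 dB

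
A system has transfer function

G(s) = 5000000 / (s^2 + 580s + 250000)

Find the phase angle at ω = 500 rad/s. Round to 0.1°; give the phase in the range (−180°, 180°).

-90.0°

At s = jω = j500:
quadratic: (j500)² + 580·j500 + 250000 = 0 + j290000 → |·| ≈ 2.9e+05, ∠ ≈ 90.00°
∠G = 0.00° − 90.00° = -90.00°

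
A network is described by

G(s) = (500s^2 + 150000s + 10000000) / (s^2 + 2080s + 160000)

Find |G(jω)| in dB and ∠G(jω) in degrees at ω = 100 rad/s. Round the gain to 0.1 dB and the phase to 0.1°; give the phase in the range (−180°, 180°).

Substitute s = j100:
Numerator: 500(j100)^2 + 150000(j100) + 10000000 = 5000000 + j15000000
Denominator: (j100)^2 + 2080(j100) + 160000 = 150000 + j208000
|N| = √(5000000² + 15000000²) ≈ 1.5811e+07, ∠N ≈ 71.57°
|D| = √(150000² + 208000²) ≈ 2.5644e+05, ∠D ≈ 54.20°
|G| = 1.5811e+07 / 2.5644e+05 ≈ 61.656
Gain = 20 log₁₀(61.656) ≈ 35.80 dB
∠G = 71.57° − 54.20° = 17.37°

35.8 dB, 17.4°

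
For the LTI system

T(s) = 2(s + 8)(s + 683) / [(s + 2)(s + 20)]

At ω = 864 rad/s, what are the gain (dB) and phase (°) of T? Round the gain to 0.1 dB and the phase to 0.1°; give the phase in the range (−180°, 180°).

8.1 dB, -37.4°

At s = jω = j864:
zero (s+8): 8 + j864 → |·| = √(8²+864²) = √746560 ≈ 864.04, ∠ = arctan(864/8) ≈ 89.47°
zero (s+683): 683 + j864 → |·| = √(683²+864²) = √1212985 ≈ 1101.4, ∠ = arctan(864/683) ≈ 51.67°
pole (s+2): 2 + j864 → |·| = √(2²+864²) = √746500 ≈ 864, ∠ = arctan(864/2) ≈ 89.87°
pole (s+20): 20 + j864 → |·| = √(20²+864²) = √746896 ≈ 864.23, ∠ = arctan(864/20) ≈ 88.67°
|T| = 2 · 9.5165e+05 / 7.4669e+05 ≈ 2.549
Gain = 20 log₁₀(2.549) ≈ 8.13 dB
∠T = 141.14° − 178.54° = -37.40°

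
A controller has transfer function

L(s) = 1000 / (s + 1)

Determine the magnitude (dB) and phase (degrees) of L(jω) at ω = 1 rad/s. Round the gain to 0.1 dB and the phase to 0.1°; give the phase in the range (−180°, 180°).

57.0 dB, -45.0°

At s = jω = j1:
pole (s+1): 1 + j1 → |·| = √(1²+1²) = √2 ≈ 1.4142, ∠ = arctan(1/1) ≈ 45.00°
|L| = 1000 / 1.4142 ≈ 707.11
Gain = 20 log₁₀(707.11) ≈ 56.99 dB
∠L = 0.00° − 45.00° = -45.00°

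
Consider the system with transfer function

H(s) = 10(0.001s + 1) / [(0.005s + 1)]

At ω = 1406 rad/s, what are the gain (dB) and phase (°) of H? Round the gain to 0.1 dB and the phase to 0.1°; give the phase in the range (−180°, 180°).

At ω = 1406 rad/s:
zero (1 + j1406·0.001) = 1 + j1.406 → |·| ≈ 1.7254, ∠ ≈ 54.58°
pole (1 + j1406·0.005) = 1 + j7.03 → |·| ≈ 7.1008, ∠ ≈ 81.90°
|H| = 10 · 1.7254 / (7.1008) ≈ 2.4299
Gain = 20 log₁₀(2.4299) ≈ 7.71 dB
∠H = (54.58°) − (81.90°) = -27.32°

7.7 dB, -27.3°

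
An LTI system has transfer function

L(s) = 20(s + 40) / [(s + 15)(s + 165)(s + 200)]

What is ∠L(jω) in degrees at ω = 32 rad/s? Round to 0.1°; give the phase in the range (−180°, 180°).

At s = jω = j32:
zero (s+40): 40 + j32 → |·| = √(40²+32²) = √2624 ≈ 51.225, ∠ = arctan(32/40) ≈ 38.66°
pole (s+15): 15 + j32 → |·| = √(15²+32²) = √1249 ≈ 35.341, ∠ = arctan(32/15) ≈ 64.89°
pole (s+165): 165 + j32 → |·| = √(165²+32²) = √28249 ≈ 168.07, ∠ = arctan(32/165) ≈ 10.98°
pole (s+200): 200 + j32 → |·| = √(200²+32²) = √41024 ≈ 202.54, ∠ = arctan(32/200) ≈ 9.09°
∠L = 38.66° − 84.96° = -46.30°

-46.3°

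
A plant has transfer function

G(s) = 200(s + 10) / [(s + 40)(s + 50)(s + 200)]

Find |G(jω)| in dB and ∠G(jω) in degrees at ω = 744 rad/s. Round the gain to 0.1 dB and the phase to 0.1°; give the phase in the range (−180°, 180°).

-69.2 dB, -158.8°

At s = jω = j744:
zero (s+10): 10 + j744 → |·| = √(10²+744²) = √553636 ≈ 744.07, ∠ = arctan(744/10) ≈ 89.23°
pole (s+40): 40 + j744 → |·| = √(40²+744²) = √555136 ≈ 745.07, ∠ = arctan(744/40) ≈ 86.92°
pole (s+50): 50 + j744 → |·| = √(50²+744²) = √556036 ≈ 745.68, ∠ = arctan(744/50) ≈ 86.16°
pole (s+200): 200 + j744 → |·| = √(200²+744²) = √593536 ≈ 770.41, ∠ = arctan(744/200) ≈ 74.95°
|G| = 200 · 744.07 / 4.2803e+08 ≈ 0.00034767
Gain = 20 log₁₀(0.00034767) ≈ -69.18 dB
∠G = 89.23° − 248.03° = -158.80°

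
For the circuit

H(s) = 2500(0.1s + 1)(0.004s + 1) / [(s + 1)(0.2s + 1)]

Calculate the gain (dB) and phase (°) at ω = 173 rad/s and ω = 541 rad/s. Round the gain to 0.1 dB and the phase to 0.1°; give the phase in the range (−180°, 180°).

At ω = 173 rad/s:
zero (1 + j173·0.1) = 1 + j17.3 → |·| ≈ 17.329, ∠ ≈ 86.69°
zero (1 + j173·0.004) = 1 + j0.692 → |·| ≈ 1.2161, ∠ ≈ 34.68°
pole (1 + j173·1) = 1 + j173 → |·| ≈ 173, ∠ ≈ 89.67°
pole (1 + j173·0.2) = 1 + j34.6 → |·| ≈ 34.614, ∠ ≈ 88.34°
|H| = 2500 · 17.329 · 1.2161 / (173 · 34.614) ≈ 8.798
Gain = 20 log₁₀(8.798) ≈ 18.89 dB
∠H = (86.69° + 34.68°) − (89.67° + 88.34°) = -56.64°

At ω = 541 rad/s:
zero (1 + j541·0.1) = 1 + j54.1 → |·| ≈ 54.109, ∠ ≈ 88.94°
zero (1 + j541·0.004) = 1 + j2.164 → |·| ≈ 2.3839, ∠ ≈ 65.20°
pole (1 + j541·1) = 1 + j541 → |·| ≈ 541, ∠ ≈ 89.89°
pole (1 + j541·0.2) = 1 + j108.2 → |·| ≈ 108.2, ∠ ≈ 89.47°
|H| = 2500 · 54.109 · 2.3839 / (541 · 108.2) ≈ 5.509
Gain = 20 log₁₀(5.509) ≈ 14.82 dB
∠H = (88.94° + 65.20°) − (89.89° + 89.47°) = -25.22°

ω = 173: 18.9 dB, -56.6°; ω = 541: 14.8 dB, -25.2°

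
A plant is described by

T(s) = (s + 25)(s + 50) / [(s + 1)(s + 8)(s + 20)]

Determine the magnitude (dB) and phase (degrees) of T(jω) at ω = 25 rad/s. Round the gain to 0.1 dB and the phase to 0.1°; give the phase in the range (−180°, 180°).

At s = jω = j25:
zero (s+25): 25 + j25 → |·| = √(25²+25²) = √1250 ≈ 35.355, ∠ = arctan(25/25) ≈ 45.00°
zero (s+50): 50 + j25 → |·| = √(50²+25²) = √3125 ≈ 55.902, ∠ = arctan(25/50) ≈ 26.57°
pole (s+1): 1 + j25 → |·| = √(1²+25²) = √626 ≈ 25.02, ∠ = arctan(25/1) ≈ 87.71°
pole (s+8): 8 + j25 → |·| = √(8²+25²) = √689 ≈ 26.249, ∠ = arctan(25/8) ≈ 72.26°
pole (s+20): 20 + j25 → |·| = √(20²+25²) = √1025 ≈ 32.016, ∠ = arctan(25/20) ≈ 51.34°
|T| = 1 · 1976.4 / 21027 ≈ 0.093993
Gain = 20 log₁₀(0.093993) ≈ -20.54 dB
∠T = 71.57° − 211.31° = -139.74°

-20.5 dB, -139.7°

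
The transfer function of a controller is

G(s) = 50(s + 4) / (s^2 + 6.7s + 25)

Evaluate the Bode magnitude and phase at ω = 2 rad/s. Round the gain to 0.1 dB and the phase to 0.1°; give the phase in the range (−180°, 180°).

At s = jω = j2:
zero (s+4): 4 + j2 → |·| = √(4²+2²) = √20 ≈ 4.4721, ∠ = arctan(2/4) ≈ 26.57°
quadratic: (j2)² + 6.7·j2 + 25 = 21 + j13.4 → |·| ≈ 24.911, ∠ ≈ 32.54°
|G| = 50 · 4.4721 / 24.911 ≈ 8.9762
Gain = 20 log₁₀(8.9762) ≈ 19.06 dB
∠G = 26.57° − 32.54° = -5.97°

19.1 dB, -6.0°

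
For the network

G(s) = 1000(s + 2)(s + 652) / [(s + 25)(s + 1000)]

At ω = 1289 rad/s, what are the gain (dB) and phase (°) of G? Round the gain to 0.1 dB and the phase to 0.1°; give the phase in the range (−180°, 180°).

58.9 dB, 12.0°

At s = jω = j1289:
zero (s+2): 2 + j1289 → |·| = √(2²+1289²) = √1661525 ≈ 1289, ∠ = arctan(1289/2) ≈ 89.91°
zero (s+652): 652 + j1289 → |·| = √(652²+1289²) = √2086625 ≈ 1444.5, ∠ = arctan(1289/652) ≈ 63.17°
pole (s+25): 25 + j1289 → |·| = √(25²+1289²) = √1662146 ≈ 1289.2, ∠ = arctan(1289/25) ≈ 88.89°
pole (s+1000): 1000 + j1289 → |·| = √(1000²+1289²) = √2661521 ≈ 1631.4, ∠ = arctan(1289/1000) ≈ 52.20°
|G| = 1000 · 1.862e+06 / 2.1032e+06 ≈ 885.32
Gain = 20 log₁₀(885.32) ≈ 58.94 dB
∠G = 153.08° − 141.09° = 11.99°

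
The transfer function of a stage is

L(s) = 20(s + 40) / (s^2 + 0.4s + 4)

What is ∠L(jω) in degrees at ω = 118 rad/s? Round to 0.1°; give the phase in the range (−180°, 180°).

At s = jω = j118:
zero (s+40): 40 + j118 → |·| = √(40²+118²) = √15524 ≈ 124.6, ∠ = arctan(118/40) ≈ 71.27°
quadratic: (j118)² + 0.4·j118 + 4 = -13920 + j47.2 → |·| ≈ 13920, ∠ ≈ 179.81°
∠L = 71.27° − 179.81° = -108.54°

-108.5°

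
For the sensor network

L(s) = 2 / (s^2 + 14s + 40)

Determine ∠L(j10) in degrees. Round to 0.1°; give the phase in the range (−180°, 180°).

Substitute s = j10:
Numerator: 2 = 2 + j0
Denominator: (j10)^2 + 14(j10) + 40 = -60 + j140
|N| = √(2² + 0²) ≈ 2, ∠N ≈ 0.00°
|D| = √(60² + 140²) ≈ 152.32, ∠D ≈ 113.20°
∠L = 0.00° − 113.20° = -113.20°

-113.2°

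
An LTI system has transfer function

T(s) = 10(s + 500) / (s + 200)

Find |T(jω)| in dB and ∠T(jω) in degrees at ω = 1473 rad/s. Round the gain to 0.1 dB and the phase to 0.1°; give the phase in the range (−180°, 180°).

20.4 dB, -11.0°

At s = jω = j1473:
zero (s+500): 500 + j1473 → |·| = √(500²+1473²) = √2419729 ≈ 1555.5, ∠ = arctan(1473/500) ≈ 71.25°
pole (s+200): 200 + j1473 → |·| = √(200²+1473²) = √2209729 ≈ 1486.5, ∠ = arctan(1473/200) ≈ 82.27°
|T| = 10 · 1555.5 / 1486.5 ≈ 10.464
Gain = 20 log₁₀(10.464) ≈ 20.39 dB
∠T = 71.25° − 82.27° = -11.02°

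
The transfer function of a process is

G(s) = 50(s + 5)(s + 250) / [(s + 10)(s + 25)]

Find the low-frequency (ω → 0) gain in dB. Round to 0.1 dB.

G(0) = 50·5·250 / (10·25) = 250
20 log₁₀(250) ≈ 47.96 dB

48.0 dB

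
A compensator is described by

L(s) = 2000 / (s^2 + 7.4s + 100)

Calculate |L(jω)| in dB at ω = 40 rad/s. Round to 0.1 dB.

2.3 dB

At s = jω = j40:
quadratic: (j40)² + 7.4·j40 + 100 = -1500 + j296 → |·| ≈ 1528.9, ∠ ≈ 168.84°
|L| = 2000 / 1528.9 ≈ 1.3081
Gain = 20 log₁₀(1.3081) ≈ 2.33 dB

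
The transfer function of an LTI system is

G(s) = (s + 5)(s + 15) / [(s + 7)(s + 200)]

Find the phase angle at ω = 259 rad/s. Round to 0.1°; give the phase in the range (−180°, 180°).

At s = jω = j259:
zero (s+5): 5 + j259 → |·| = √(5²+259²) = √67106 ≈ 259.05, ∠ = arctan(259/5) ≈ 88.89°
zero (s+15): 15 + j259 → |·| = √(15²+259²) = √67306 ≈ 259.43, ∠ = arctan(259/15) ≈ 86.69°
pole (s+7): 7 + j259 → |·| = √(7²+259²) = √67130 ≈ 259.09, ∠ = arctan(259/7) ≈ 88.45°
pole (s+200): 200 + j259 → |·| = √(200²+259²) = √107081 ≈ 327.23, ∠ = arctan(259/200) ≈ 52.32°
∠G = 175.58° − 140.77° = 34.81°

34.8°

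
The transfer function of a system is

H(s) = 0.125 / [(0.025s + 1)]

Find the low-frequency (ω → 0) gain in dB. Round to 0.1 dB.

H(0) = 0.125 · 1 / 1 = 0.125
20 log₁₀(0.125) ≈ -18.06 dB

-18.1 dB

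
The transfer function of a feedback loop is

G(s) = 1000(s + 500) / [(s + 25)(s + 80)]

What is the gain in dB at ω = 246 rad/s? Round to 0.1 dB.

18.8 dB

At s = jω = j246:
zero (s+500): 500 + j246 → |·| = √(500²+246²) = √310516 ≈ 557.24, ∠ = arctan(246/500) ≈ 26.20°
pole (s+25): 25 + j246 → |·| = √(25²+246²) = √61141 ≈ 247.27, ∠ = arctan(246/25) ≈ 84.20°
pole (s+80): 80 + j246 → |·| = √(80²+246²) = √66916 ≈ 258.68, ∠ = arctan(246/80) ≈ 71.99°
|G| = 1000 · 557.24 / 63964 ≈ 8.7118
Gain = 20 log₁₀(8.7118) ≈ 18.80 dB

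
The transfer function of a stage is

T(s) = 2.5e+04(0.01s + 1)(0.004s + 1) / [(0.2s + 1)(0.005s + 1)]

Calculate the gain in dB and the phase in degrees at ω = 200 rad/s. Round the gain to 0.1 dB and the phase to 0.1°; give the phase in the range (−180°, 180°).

62.0 dB, -31.5°

At ω = 200 rad/s:
zero (1 + j200·0.01) = 1 + j2 → |·| ≈ 2.2361, ∠ ≈ 63.43°
zero (1 + j200·0.004) = 1 + j0.8 → |·| ≈ 1.2806, ∠ ≈ 38.66°
pole (1 + j200·0.2) = 1 + j40 → |·| ≈ 40.012, ∠ ≈ 88.57°
pole (1 + j200·0.005) = 1 + j1 → |·| ≈ 1.4142, ∠ ≈ 45.00°
|T| = 2.5e+04 · 2.2361 · 1.2806 / (40.012 · 1.4142) ≈ 1265.2
Gain = 20 log₁₀(1265.2) ≈ 62.04 dB
∠T = (63.43° + 38.66°) − (88.57° + 45.00°) = -31.48°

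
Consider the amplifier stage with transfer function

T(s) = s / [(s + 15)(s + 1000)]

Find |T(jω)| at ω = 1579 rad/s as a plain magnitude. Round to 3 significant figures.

At s = jω = j1579:
zero at origin: s = j1579 → |·| = 1579, ∠ = 90.00°
pole (s+15): 15 + j1579 → |·| = √(15²+1579²) = √2493466 ≈ 1579.1, ∠ = arctan(1579/15) ≈ 89.46°
pole (s+1000): 1000 + j1579 → |·| = √(1000²+1579²) = √3493241 ≈ 1869, ∠ = arctan(1579/1000) ≈ 57.65°
|T| = 1 · 1579 / 2.9513e+06 ≈ 0.00053502

0.000535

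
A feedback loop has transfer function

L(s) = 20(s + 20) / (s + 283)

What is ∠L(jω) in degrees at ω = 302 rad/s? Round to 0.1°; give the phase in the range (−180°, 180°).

39.4°

At s = jω = j302:
zero (s+20): 20 + j302 → |·| = √(20²+302²) = √91604 ≈ 302.66, ∠ = arctan(302/20) ≈ 86.21°
pole (s+283): 283 + j302 → |·| = √(283²+302²) = √171293 ≈ 413.88, ∠ = arctan(302/283) ≈ 46.86°
∠L = 86.21° − 46.86° = 39.35°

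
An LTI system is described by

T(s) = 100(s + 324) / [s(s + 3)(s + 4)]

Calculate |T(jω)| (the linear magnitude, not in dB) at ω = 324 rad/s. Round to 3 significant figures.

At s = jω = j324:
zero (s+324): 324 + j324 → |·| = √(324²+324²) = √209952 ≈ 458.21, ∠ = arctan(324/324) ≈ 45.00°
pole (s+3): 3 + j324 → |·| = √(3²+324²) = √104985 ≈ 324.01, ∠ = arctan(324/3) ≈ 89.47°
pole (s+4): 4 + j324 → |·| = √(4²+324²) = √104992 ≈ 324.02, ∠ = arctan(324/4) ≈ 89.29°
pole at origin: |s| = 324, ∠ = 90.00° (in denominator)
|T| = 100 · 458.21 / 3.4015e+07 ≈ 0.0013471

0.00135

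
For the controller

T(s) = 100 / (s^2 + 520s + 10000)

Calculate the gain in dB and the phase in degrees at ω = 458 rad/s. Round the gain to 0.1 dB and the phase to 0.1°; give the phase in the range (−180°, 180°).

-69.9 dB, -130.0°

Substitute s = j458:
Numerator: 100 = 100 + j0
Denominator: (j458)^2 + 520(j458) + 10000 = -199764 + j238160
|N| = √(100² + 0²) ≈ 100, ∠N ≈ 0.00°
|D| = √(199764² + 238160²) ≈ 3.1085e+05, ∠D ≈ 129.99°
|T| = 100 / 3.1085e+05 ≈ 0.0003217
Gain = 20 log₁₀(0.0003217) ≈ -69.85 dB
∠T = 0.00° − 129.99° = -129.99°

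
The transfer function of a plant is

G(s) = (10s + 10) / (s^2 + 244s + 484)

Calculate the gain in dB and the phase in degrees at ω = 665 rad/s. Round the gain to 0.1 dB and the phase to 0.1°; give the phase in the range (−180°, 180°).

-37.0 dB, -69.9°

Substitute s = j665:
Numerator: 10(j665) + 10 = 10 + j6650
Denominator: (j665)^2 + 244(j665) + 484 = -441741 + j162260
|N| = √(10² + 6650²) ≈ 6650, ∠N ≈ 89.91°
|D| = √(441741² + 162260²) ≈ 4.706e+05, ∠D ≈ 159.83°
|G| = 6650 / 4.706e+05 ≈ 0.014131
Gain = 20 log₁₀(0.014131) ≈ -37.00 dB
∠G = 89.91° − 159.83° = -69.92°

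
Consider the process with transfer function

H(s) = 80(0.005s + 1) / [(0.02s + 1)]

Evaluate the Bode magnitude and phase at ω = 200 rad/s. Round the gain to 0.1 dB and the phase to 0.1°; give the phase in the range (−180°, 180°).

28.8 dB, -31.0°

At ω = 200 rad/s:
zero (1 + j200·0.005) = 1 + j1 → |·| ≈ 1.4142, ∠ ≈ 45.00°
pole (1 + j200·0.02) = 1 + j4 → |·| ≈ 4.1231, ∠ ≈ 75.96°
|H| = 80 · 1.4142 / (4.1231) ≈ 27.44
Gain = 20 log₁₀(27.44) ≈ 28.77 dB
∠H = (45.00°) − (75.96°) = -30.96°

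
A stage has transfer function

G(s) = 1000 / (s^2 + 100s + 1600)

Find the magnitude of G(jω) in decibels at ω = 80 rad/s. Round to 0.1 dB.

Substitute s = j80:
Numerator: 1000 = 1000 + j0
Denominator: (j80)^2 + 100(j80) + 1600 = -4800 + j8000
|N| = √(1000² + 0²) ≈ 1000, ∠N ≈ 0.00°
|D| = √(4800² + 8000²) ≈ 9329.5, ∠D ≈ 120.96°
|G| = 1000 / 9329.5 ≈ 0.10719
Gain = 20 log₁₀(0.10719) ≈ -19.40 dB

-19.4 dB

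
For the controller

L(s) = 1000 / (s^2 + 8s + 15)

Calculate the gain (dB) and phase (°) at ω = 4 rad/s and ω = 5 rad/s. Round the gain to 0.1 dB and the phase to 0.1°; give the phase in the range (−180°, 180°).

ω = 4: 29.9 dB, -91.8°; ω = 5: 27.7 dB, -104.0°

Substitute s = j4:
Numerator: 1000 = 1000 + j0
Denominator: (j4)^2 + 8(j4) + 15 = -1 + j32
|N| = √(1000² + 0²) ≈ 1000, ∠N ≈ 0.00°
|D| = √(1² + 32²) ≈ 32.016, ∠D ≈ 91.79°
|L| = 1000 / 32.016 ≈ 31.234
Gain = 20 log₁₀(31.234) ≈ 29.89 dB
∠L = 0.00° − 91.79° = -91.79°

Substitute s = j5:
Numerator: 1000 = 1000 + j0
Denominator: (j5)^2 + 8(j5) + 15 = -10 + j40
|N| = √(1000² + 0²) ≈ 1000, ∠N ≈ 0.00°
|D| = √(10² + 40²) ≈ 41.231, ∠D ≈ 104.04°
|L| = 1000 / 41.231 ≈ 24.254
Gain = 20 log₁₀(24.254) ≈ 27.70 dB
∠L = 0.00° − 104.04° = -104.04°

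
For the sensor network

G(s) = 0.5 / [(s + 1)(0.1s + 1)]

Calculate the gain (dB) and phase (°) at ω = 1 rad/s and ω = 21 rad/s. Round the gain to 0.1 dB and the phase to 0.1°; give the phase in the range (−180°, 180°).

At ω = 1 rad/s:
pole (1 + j1·1) = 1 + j1 → |·| ≈ 1.4142, ∠ ≈ 45.00°
pole (1 + j1·0.1) = 1 + j0.1 → |·| ≈ 1.005, ∠ ≈ 5.71°
|G| = 0.5 · 1 / (1.4142 · 1.005) ≈ 0.3518
Gain = 20 log₁₀(0.3518) ≈ -9.07 dB
∠G = (0°) − (45.00° + 5.71°) = -50.71°

At ω = 21 rad/s:
pole (1 + j21·1) = 1 + j21 → |·| ≈ 21.024, ∠ ≈ 87.27°
pole (1 + j21·0.1) = 1 + j2.1 → |·| ≈ 2.3259, ∠ ≈ 64.54°
|G| = 0.5 · 1 / (21.024 · 2.3259) ≈ 0.010225
Gain = 20 log₁₀(0.010225) ≈ -39.81 dB
∠G = (0°) − (87.27° + 64.54°) = -151.81°

ω = 1: -9.1 dB, -50.7°; ω = 21: -39.8 dB, -151.8°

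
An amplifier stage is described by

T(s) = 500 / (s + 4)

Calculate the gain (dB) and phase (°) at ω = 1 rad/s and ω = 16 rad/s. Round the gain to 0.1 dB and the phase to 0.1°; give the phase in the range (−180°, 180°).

At s = jω = j1:
pole (s+4): 4 + j1 → |·| = √(4²+1²) = √17 ≈ 4.1231, ∠ = arctan(1/4) ≈ 14.04°
|T| = 500 / 4.1231 ≈ 121.27
Gain = 20 log₁₀(121.27) ≈ 41.68 dB
∠T = 0.00° − 14.04° = -14.04°

At s = jω = j16:
pole (s+4): 4 + j16 → |·| = √(4²+16²) = √272 ≈ 16.492, ∠ = arctan(16/4) ≈ 75.96°
|T| = 500 / 16.492 ≈ 30.318
Gain = 20 log₁₀(30.318) ≈ 29.63 dB
∠T = 0.00° − 75.96° = -75.96°

ω = 1: 41.7 dB, -14.0°; ω = 16: 29.6 dB, -76.0°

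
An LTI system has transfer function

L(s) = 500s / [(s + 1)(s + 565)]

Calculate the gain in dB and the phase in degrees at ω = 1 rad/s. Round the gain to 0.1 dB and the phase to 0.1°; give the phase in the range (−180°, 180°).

-4.1 dB, 44.9°

At s = jω = j1:
zero at origin: s = j1 → |·| = 1, ∠ = 90.00°
pole (s+1): 1 + j1 → |·| = √(1²+1²) = √2 ≈ 1.4142, ∠ = arctan(1/1) ≈ 45.00°
pole (s+565): 565 + j1 → |·| = √(565²+1²) = √319226 ≈ 565, ∠ = arctan(1/565) ≈ 0.10°
|L| = 500 · 1 / 799.02 ≈ 0.62577
Gain = 20 log₁₀(0.62577) ≈ -4.07 dB
∠L = 90.00° − 45.10° = 44.90°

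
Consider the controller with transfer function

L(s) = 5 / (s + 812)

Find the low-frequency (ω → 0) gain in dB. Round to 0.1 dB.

L(0) = 5 / (812) ≈ 0.0061576
20 log₁₀(0.0061576) ≈ -44.21 dB

-44.2 dB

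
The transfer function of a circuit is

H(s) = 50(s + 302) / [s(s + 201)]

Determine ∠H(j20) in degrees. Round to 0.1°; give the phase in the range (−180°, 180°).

-91.9°

At s = jω = j20:
zero (s+302): 302 + j20 → |·| = √(302²+20²) = √91604 ≈ 302.66, ∠ = arctan(20/302) ≈ 3.79°
pole (s+201): 201 + j20 → |·| = √(201²+20²) = √40801 ≈ 201.99, ∠ = arctan(20/201) ≈ 5.68°
pole at origin: |s| = 20, ∠ = 90.00° (in denominator)
∠H = 3.79° − 95.68° = -91.89°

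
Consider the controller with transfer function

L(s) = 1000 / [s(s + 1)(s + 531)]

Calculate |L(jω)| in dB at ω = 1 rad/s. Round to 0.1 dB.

2.5 dB

At s = jω = j1:
pole (s+1): 1 + j1 → |·| = √(1²+1²) = √2 ≈ 1.4142, ∠ = arctan(1/1) ≈ 45.00°
pole (s+531): 531 + j1 → |·| = √(531²+1²) = √281962 ≈ 531, ∠ = arctan(1/531) ≈ 0.11°
pole at origin: |s| = 1, ∠ = 90.00° (in denominator)
|L| = 1000 / 750.94 ≈ 1.3317
Gain = 20 log₁₀(1.3317) ≈ 2.49 dB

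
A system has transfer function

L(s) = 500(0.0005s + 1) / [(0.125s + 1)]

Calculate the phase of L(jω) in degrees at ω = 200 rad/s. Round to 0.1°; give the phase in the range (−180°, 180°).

At ω = 200 rad/s:
zero (1 + j200·0.0005) = 1 + j0.1 → |·| ≈ 1.005, ∠ ≈ 5.71°
pole (1 + j200·0.125) = 1 + j25 → |·| ≈ 25.02, ∠ ≈ 87.71°
∠L = (5.71°) − (87.71°) = -82.00°

-82.0°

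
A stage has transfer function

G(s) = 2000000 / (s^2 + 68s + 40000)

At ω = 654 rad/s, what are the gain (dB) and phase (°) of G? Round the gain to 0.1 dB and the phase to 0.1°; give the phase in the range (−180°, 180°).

14.2 dB, -173.5°

At s = jω = j654:
quadratic: (j654)² + 68·j654 + 40000 = -387716 + j44472 → |·| ≈ 3.9026e+05, ∠ ≈ 173.46°
|G| = 2000000 / 3.9026e+05 ≈ 5.1248
Gain = 20 log₁₀(5.1248) ≈ 14.19 dB
∠G = 0.00° − 173.46° = -173.46°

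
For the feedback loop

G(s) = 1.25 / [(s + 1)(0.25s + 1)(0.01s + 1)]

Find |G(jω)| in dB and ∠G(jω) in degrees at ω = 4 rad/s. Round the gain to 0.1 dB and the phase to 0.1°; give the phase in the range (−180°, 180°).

-13.4 dB, -123.3°

At ω = 4 rad/s:
pole (1 + j4·1) = 1 + j4 → |·| ≈ 4.1231, ∠ ≈ 75.96°
pole (1 + j4·0.25) = 1 + j1 → |·| ≈ 1.4142, ∠ ≈ 45.00°
pole (1 + j4·0.01) = 1 + j0.04 → |·| ≈ 1.0008, ∠ ≈ 2.29°
|G| = 1.25 · 1 / (4.1231 · 1.4142 · 1.0008) ≈ 0.2142
Gain = 20 log₁₀(0.2142) ≈ -13.38 dB
∠G = (0°) − (75.96° + 45.00° + 2.29°) = -123.25°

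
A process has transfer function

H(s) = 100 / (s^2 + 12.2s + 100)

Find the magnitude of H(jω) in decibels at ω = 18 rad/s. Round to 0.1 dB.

-9.9 dB

At s = jω = j18:
quadratic: (j18)² + 12.2·j18 + 100 = -224 + j219.6 → |·| ≈ 313.69, ∠ ≈ 135.57°
|H| = 100 / 313.69 ≈ 0.31879
Gain = 20 log₁₀(0.31879) ≈ -9.93 dB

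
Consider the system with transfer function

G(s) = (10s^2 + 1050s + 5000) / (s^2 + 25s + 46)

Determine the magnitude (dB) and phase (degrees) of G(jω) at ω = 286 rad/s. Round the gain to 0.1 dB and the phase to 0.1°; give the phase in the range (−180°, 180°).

Substitute s = j286:
Numerator: 10(j286)^2 + 1050(j286) + 5000 = -812960 + j300300
Denominator: (j286)^2 + 25(j286) + 46 = -81750 + j7150
|N| = √(812960² + 300300²) ≈ 8.6665e+05, ∠N ≈ 159.73°
|D| = √(81750² + 7150²) ≈ 82062, ∠D ≈ 175.00°
|G| = 8.6665e+05 / 82062 ≈ 10.561
Gain = 20 log₁₀(10.561) ≈ 20.47 dB
∠G = 159.73° − 175.00° = -15.27°

20.5 dB, -15.3°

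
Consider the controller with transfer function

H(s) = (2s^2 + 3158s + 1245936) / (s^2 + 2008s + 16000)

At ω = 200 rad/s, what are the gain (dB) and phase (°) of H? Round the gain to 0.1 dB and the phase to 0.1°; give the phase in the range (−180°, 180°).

Substitute s = j200:
Numerator: 2(j200)^2 + 3158(j200) + 1245936 = 1165936 + j631600
Denominator: (j200)^2 + 2008(j200) + 16000 = -24000 + j401600
|N| = √(1165936² + 631600²) ≈ 1.326e+06, ∠N ≈ 28.44°
|D| = √(24000² + 401600²) ≈ 4.0232e+05, ∠D ≈ 93.42°
|H| = 1.326e+06 / 4.0232e+05 ≈ 3.2959
Gain = 20 log₁₀(3.2959) ≈ 10.36 dB
∠H = 28.44° − 93.42° = -64.98°

10.4 dB, -65.0°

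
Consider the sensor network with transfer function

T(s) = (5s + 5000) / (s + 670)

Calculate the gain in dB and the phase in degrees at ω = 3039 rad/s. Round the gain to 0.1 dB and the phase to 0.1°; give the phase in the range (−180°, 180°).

14.2 dB, -5.8°

Substitute s = j3039:
Numerator: 5(j3039) + 5000 = 5000 + j15195
Denominator: (j3039) + 670 = 670 + j3039
|N| = √(5000² + 15195²) ≈ 15997, ∠N ≈ 71.79°
|D| = √(670² + 3039²) ≈ 3112, ∠D ≈ 77.57°
|T| = 15997 / 3112 ≈ 5.1404
Gain = 20 log₁₀(5.1404) ≈ 14.22 dB
∠T = 71.79° − 77.57° = -5.78°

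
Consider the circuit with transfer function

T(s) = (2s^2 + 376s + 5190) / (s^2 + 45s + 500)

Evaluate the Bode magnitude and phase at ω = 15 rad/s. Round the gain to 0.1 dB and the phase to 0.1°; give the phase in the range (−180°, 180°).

20.1 dB, -17.9°

Substitute s = j15:
Numerator: 2(j15)^2 + 376(j15) + 5190 = 4740 + j5640
Denominator: (j15)^2 + 45(j15) + 500 = 275 + j675
|N| = √(4740² + 5640²) ≈ 7367.3, ∠N ≈ 49.96°
|D| = √(275² + 675²) ≈ 728.87, ∠D ≈ 67.83°
|T| = 7367.3 / 728.87 ≈ 10.108
Gain = 20 log₁₀(10.108) ≈ 20.09 dB
∠T = 49.96° − 67.83° = -17.87°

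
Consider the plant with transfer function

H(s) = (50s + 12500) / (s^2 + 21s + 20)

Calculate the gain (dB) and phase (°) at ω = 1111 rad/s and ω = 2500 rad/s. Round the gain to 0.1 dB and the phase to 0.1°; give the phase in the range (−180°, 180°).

ω = 1111: -26.7 dB, -101.6°; ω = 2500: -33.9 dB, -95.2°

Substitute s = j1111:
Numerator: 50(j1111) + 12500 = 12500 + j55550
Denominator: (j1111)^2 + 21(j1111) + 20 = -1234301 + j23331
|N| = √(12500² + 55550²) ≈ 56939, ∠N ≈ 77.32°
|D| = √(1234301² + 23331²) ≈ 1.2345e+06, ∠D ≈ 178.92°
|H| = 56939 / 1.2345e+06 ≈ 0.046123
Gain = 20 log₁₀(0.046123) ≈ -26.72 dB
∠H = 77.32° − 178.92° = -101.60°

Substitute s = j2500:
Numerator: 50(j2500) + 12500 = 12500 + j125000
Denominator: (j2500)^2 + 21(j2500) + 20 = -6249980 + j52500
|N| = √(12500² + 125000²) ≈ 1.2562e+05, ∠N ≈ 84.29°
|D| = √(6249980² + 52500²) ≈ 6.2502e+06, ∠D ≈ 179.52°
|H| = 1.2562e+05 / 6.2502e+06 ≈ 0.020099
Gain = 20 log₁₀(0.020099) ≈ -33.94 dB
∠H = 84.29° − 179.52° = -95.23°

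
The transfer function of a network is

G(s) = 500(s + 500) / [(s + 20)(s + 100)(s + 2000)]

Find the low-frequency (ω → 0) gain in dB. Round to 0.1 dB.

G(0) = 500·500 / (20·100·2000) = 0.0625
20 log₁₀(0.0625) ≈ -24.08 dB

-24.1 dB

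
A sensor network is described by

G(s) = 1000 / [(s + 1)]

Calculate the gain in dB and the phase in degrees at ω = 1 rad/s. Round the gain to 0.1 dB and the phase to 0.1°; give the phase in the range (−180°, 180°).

At ω = 1 rad/s:
pole (1 + j1·1) = 1 + j1 → |·| ≈ 1.4142, ∠ ≈ 45.00°
|G| = 1000 · 1 / (1.4142) ≈ 707.11
Gain = 20 log₁₀(707.11) ≈ 56.99 dB
∠G = (0°) − (45.00°) = -45.00°

57.0 dB, -45.0°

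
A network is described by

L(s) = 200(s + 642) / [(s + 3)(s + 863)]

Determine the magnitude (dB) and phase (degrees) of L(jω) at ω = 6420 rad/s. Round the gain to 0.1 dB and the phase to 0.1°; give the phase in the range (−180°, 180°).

-30.2 dB, -88.0°

At s = jω = j6420:
zero (s+642): 642 + j6420 → |·| = √(642²+6420²) = √41628564 ≈ 6452, ∠ = arctan(6420/642) ≈ 84.29°
pole (s+3): 3 + j6420 → |·| = √(3²+6420²) = √41216409 ≈ 6420, ∠ = arctan(6420/3) ≈ 89.97°
pole (s+863): 863 + j6420 → |·| = √(863²+6420²) = √41961169 ≈ 6477.7, ∠ = arctan(6420/863) ≈ 82.34°
|L| = 200 · 6452 / 4.1587e+07 ≈ 0.031029
Gain = 20 log₁₀(0.031029) ≈ -30.16 dB
∠L = 84.29° − 172.31° = -88.02°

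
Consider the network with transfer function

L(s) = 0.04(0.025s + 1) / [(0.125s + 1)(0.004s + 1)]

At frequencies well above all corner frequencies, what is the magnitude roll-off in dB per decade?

Each pole contributes −20 dB/decade at high frequency; each zero contributes +20 dB/decade.
Net: 1 zero(s) − 2 pole(s) → -20 dB/decade.

-20 dB/decade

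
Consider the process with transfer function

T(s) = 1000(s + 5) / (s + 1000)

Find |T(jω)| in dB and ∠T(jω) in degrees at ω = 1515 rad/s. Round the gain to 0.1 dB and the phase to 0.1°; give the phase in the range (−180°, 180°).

58.4 dB, 33.2°

At s = jω = j1515:
zero (s+5): 5 + j1515 → |·| = √(5²+1515²) = √2295250 ≈ 1515, ∠ = arctan(1515/5) ≈ 89.81°
pole (s+1000): 1000 + j1515 → |·| = √(1000²+1515²) = √3295225 ≈ 1815.3, ∠ = arctan(1515/1000) ≈ 56.57°
|T| = 1000 · 1515 / 1815.3 ≈ 834.57
Gain = 20 log₁₀(834.57) ≈ 58.43 dB
∠T = 89.81° − 56.57° = 33.24°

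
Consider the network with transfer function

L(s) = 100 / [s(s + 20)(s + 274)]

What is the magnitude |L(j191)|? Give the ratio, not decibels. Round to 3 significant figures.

At s = jω = j191:
pole (s+20): 20 + j191 → |·| = √(20²+191²) = √36881 ≈ 192.04, ∠ = arctan(191/20) ≈ 84.02°
pole (s+274): 274 + j191 → |·| = √(274²+191²) = √111557 ≈ 334, ∠ = arctan(191/274) ≈ 34.88°
pole at origin: |s| = 191, ∠ = 90.00° (in denominator)
|L| = 100 / 1.2251e+07 ≈ 8.1626e-06

8.16e-06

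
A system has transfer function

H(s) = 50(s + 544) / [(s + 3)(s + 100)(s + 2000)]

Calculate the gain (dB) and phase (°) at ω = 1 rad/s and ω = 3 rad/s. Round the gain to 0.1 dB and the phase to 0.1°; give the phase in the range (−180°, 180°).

ω = 1: -27.3 dB, -18.9°; ω = 3: -29.9 dB, -46.5°

At s = jω = j1:
zero (s+544): 544 + j1 → |·| = √(544²+1²) = √295937 ≈ 544, ∠ = arctan(1/544) ≈ 0.11°
pole (s+3): 3 + j1 → |·| = √(3²+1²) = √10 ≈ 3.1623, ∠ = arctan(1/3) ≈ 18.43°
pole (s+100): 100 + j1 → |·| = √(100²+1²) = √10001 ≈ 100, ∠ = arctan(1/100) ≈ 0.57°
pole (s+2000): 2000 + j1 → |·| = √(2000²+1²) = √4000001 ≈ 2000, ∠ = arctan(1/2000) ≈ 0.03°
|H| = 50 · 544 / 6.3246e+05 ≈ 0.043007
Gain = 20 log₁₀(0.043007) ≈ -27.33 dB
∠H = 0.11° − 19.03° = -18.92°

At s = jω = j3:
zero (s+544): 544 + j3 → |·| = √(544²+3²) = √295945 ≈ 544.01, ∠ = arctan(3/544) ≈ 0.32°
pole (s+3): 3 + j3 → |·| = √(3²+3²) = √18 ≈ 4.2426, ∠ = arctan(3/3) ≈ 45.00°
pole (s+100): 100 + j3 → |·| = √(100²+3²) = √10009 ≈ 100.04, ∠ = arctan(3/100) ≈ 1.72°
pole (s+2000): 2000 + j3 → |·| = √(2000²+3²) = √4000009 ≈ 2000, ∠ = arctan(3/2000) ≈ 0.09°
|H| = 50 · 544.01 / 8.4886e+05 ≈ 0.032044
Gain = 20 log₁₀(0.032044) ≈ -29.89 dB
∠H = 0.32° − 46.81° = -46.49°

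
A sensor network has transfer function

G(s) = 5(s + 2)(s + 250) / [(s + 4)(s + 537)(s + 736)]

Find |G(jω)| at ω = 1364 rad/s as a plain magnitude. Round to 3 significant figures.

0.00305

At s = jω = j1364:
zero (s+2): 2 + j1364 → |·| = √(2²+1364²) = √1860500 ≈ 1364, ∠ = arctan(1364/2) ≈ 89.92°
zero (s+250): 250 + j1364 → |·| = √(250²+1364²) = √1922996 ≈ 1386.7, ∠ = arctan(1364/250) ≈ 79.61°
pole (s+4): 4 + j1364 → |·| = √(4²+1364²) = √1860512 ≈ 1364, ∠ = arctan(1364/4) ≈ 89.83°
pole (s+537): 537 + j1364 → |·| = √(537²+1364²) = √2148865 ≈ 1465.9, ∠ = arctan(1364/537) ≈ 68.51°
pole (s+736): 736 + j1364 → |·| = √(736²+1364²) = √2402192 ≈ 1549.9, ∠ = arctan(1364/736) ≈ 61.65°
|G| = 5 · 1.8915e+06 / 3.099e+09 ≈ 0.0030518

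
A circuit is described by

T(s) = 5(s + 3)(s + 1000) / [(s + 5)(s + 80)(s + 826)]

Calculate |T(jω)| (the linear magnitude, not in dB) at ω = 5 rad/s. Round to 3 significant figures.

At s = jω = j5:
zero (s+3): 3 + j5 → |·| = √(3²+5²) = √34 ≈ 5.831, ∠ = arctan(5/3) ≈ 59.04°
zero (s+1000): 1000 + j5 → |·| = √(1000²+5²) = √1000025 ≈ 1000, ∠ = arctan(5/1000) ≈ 0.29°
pole (s+5): 5 + j5 → |·| = √(5²+5²) = √50 ≈ 7.0711, ∠ = arctan(5/5) ≈ 45.00°
pole (s+80): 80 + j5 → |·| = √(80²+5²) = √6425 ≈ 80.156, ∠ = arctan(5/80) ≈ 3.58°
pole (s+826): 826 + j5 → |·| = √(826²+5²) = √682301 ≈ 826.02, ∠ = arctan(5/826) ≈ 0.35°
|T| = 5 · 5831 / 4.6818e+05 ≈ 0.062273

0.0623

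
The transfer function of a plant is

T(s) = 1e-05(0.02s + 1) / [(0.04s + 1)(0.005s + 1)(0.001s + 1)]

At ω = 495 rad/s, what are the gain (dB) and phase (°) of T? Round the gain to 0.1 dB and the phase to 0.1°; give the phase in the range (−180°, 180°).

At ω = 495 rad/s:
zero (1 + j495·0.02) = 1 + j9.9 → |·| ≈ 9.9504, ∠ ≈ 84.23°
pole (1 + j495·0.04) = 1 + j19.8 → |·| ≈ 19.825, ∠ ≈ 87.11°
pole (1 + j495·0.005) = 1 + j2.475 → |·| ≈ 2.6694, ∠ ≈ 68.00°
pole (1 + j495·0.001) = 1 + j0.495 → |·| ≈ 1.1158, ∠ ≈ 26.34°
|T| = 1e-05 · 9.9504 / (19.825 · 2.6694 · 1.1158) ≈ 1.6851e-06
Gain = 20 log₁₀(1.6851e-06) ≈ -115.47 dB
∠T = (84.23°) − (87.11° + 68.00° + 26.34°) = -97.22°

-115.5 dB, -97.2°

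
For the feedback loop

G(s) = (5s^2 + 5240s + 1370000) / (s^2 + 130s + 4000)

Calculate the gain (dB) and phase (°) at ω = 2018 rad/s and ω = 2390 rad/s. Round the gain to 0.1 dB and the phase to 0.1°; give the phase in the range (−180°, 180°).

ω = 2018: 14.5 dB, -25.4°; ω = 2390: 14.4 dB, -21.6°

Substitute s = j2018:
Numerator: 5(j2018)^2 + 5240(j2018) + 1370000 = -18991620 + j10574320
Denominator: (j2018)^2 + 130(j2018) + 4000 = -4068324 + j262340
|N| = √(18991620² + 10574320²) ≈ 2.1737e+07, ∠N ≈ 150.89°
|D| = √(4068324² + 262340²) ≈ 4.0768e+06, ∠D ≈ 176.31°
|G| = 2.1737e+07 / 4.0768e+06 ≈ 5.3319
Gain = 20 log₁₀(5.3319) ≈ 14.54 dB
∠G = 150.89° − 176.31° = -25.42°

Substitute s = j2390:
Numerator: 5(j2390)^2 + 5240(j2390) + 1370000 = -27190500 + j12523600
Denominator: (j2390)^2 + 130(j2390) + 4000 = -5708100 + j310700
|N| = √(27190500² + 12523600²) ≈ 2.9936e+07, ∠N ≈ 155.27°
|D| = √(5708100² + 310700²) ≈ 5.7165e+06, ∠D ≈ 176.88°
|G| = 2.9936e+07 / 5.7165e+06 ≈ 5.2368
Gain = 20 log₁₀(5.2368) ≈ 14.38 dB
∠G = 155.27° − 176.88° = -21.61°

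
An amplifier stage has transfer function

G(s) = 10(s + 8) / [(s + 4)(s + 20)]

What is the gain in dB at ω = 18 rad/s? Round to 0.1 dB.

-8.0 dB

At s = jω = j18:
zero (s+8): 8 + j18 → |·| = √(8²+18²) = √388 ≈ 19.698, ∠ = arctan(18/8) ≈ 66.04°
pole (s+4): 4 + j18 → |·| = √(4²+18²) = √340 ≈ 18.439, ∠ = arctan(18/4) ≈ 77.47°
pole (s+20): 20 + j18 → |·| = √(20²+18²) = √724 ≈ 26.907, ∠ = arctan(18/20) ≈ 41.99°
|G| = 10 · 19.698 / 496.14 ≈ 0.39703
Gain = 20 log₁₀(0.39703) ≈ -8.02 dB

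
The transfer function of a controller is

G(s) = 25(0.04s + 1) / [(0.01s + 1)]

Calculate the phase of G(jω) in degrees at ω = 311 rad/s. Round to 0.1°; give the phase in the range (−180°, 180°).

13.2°

At ω = 311 rad/s:
zero (1 + j311·0.04) = 1 + j12.44 → |·| ≈ 12.48, ∠ ≈ 85.40°
pole (1 + j311·0.01) = 1 + j3.11 → |·| ≈ 3.2668, ∠ ≈ 72.18°
∠G = (85.40°) − (72.18°) = 13.22°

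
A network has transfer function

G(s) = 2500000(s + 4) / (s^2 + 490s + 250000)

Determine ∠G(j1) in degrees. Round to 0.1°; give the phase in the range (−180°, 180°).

At s = jω = j1:
zero (s+4): 4 + j1 → |·| = √(4²+1²) = √17 ≈ 4.1231, ∠ = arctan(1/4) ≈ 14.04°
quadratic: (j1)² + 490·j1 + 250000 = 249999 + j490 → |·| ≈ 2.5e+05, ∠ ≈ 0.11°
∠G = 14.04° − 0.11° = 13.93°

13.9°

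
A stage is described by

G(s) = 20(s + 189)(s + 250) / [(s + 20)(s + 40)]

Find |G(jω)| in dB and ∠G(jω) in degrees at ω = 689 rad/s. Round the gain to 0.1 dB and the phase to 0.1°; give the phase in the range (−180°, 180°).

At s = jω = j689:
zero (s+189): 189 + j689 → |·| = √(189²+689²) = √510442 ≈ 714.45, ∠ = arctan(689/189) ≈ 74.66°
zero (s+250): 250 + j689 → |·| = √(250²+689²) = √537221 ≈ 732.95, ∠ = arctan(689/250) ≈ 70.06°
pole (s+20): 20 + j689 → |·| = √(20²+689²) = √475121 ≈ 689.29, ∠ = arctan(689/20) ≈ 88.34°
pole (s+40): 40 + j689 → |·| = √(40²+689²) = √476321 ≈ 690.16, ∠ = arctan(689/40) ≈ 86.68°
|G| = 20 · 5.2366e+05 / 4.7572e+05 ≈ 22.015
Gain = 20 log₁₀(22.015) ≈ 26.85 dB
∠G = 144.72° − 175.02° = -30.30°

26.9 dB, -30.3°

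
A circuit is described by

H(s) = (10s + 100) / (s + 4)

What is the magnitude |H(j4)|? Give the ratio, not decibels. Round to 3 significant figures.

19.0

Substitute s = j4:
Numerator: 10(j4) + 100 = 100 + j40
Denominator: (j4) + 4 = 4 + j4
|N| = √(100² + 40²) ≈ 107.7, ∠N ≈ 21.80°
|D| = √(4² + 4²) ≈ 5.6569, ∠D ≈ 45.00°
|H| = 107.7 / 5.6569 ≈ 19.039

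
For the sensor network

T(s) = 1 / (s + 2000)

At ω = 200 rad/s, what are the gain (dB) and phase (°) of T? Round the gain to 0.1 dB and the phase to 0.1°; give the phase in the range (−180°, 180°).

At s = jω = j200:
pole (s+2000): 2000 + j200 → |·| = √(2000²+200²) = √4040000 ≈ 2010, ∠ = arctan(200/2000) ≈ 5.71°
|T| = 1 / 2010 ≈ 0.00049751
Gain = 20 log₁₀(0.00049751) ≈ -66.06 dB
∠T = 0.00° − 5.71° = -5.71°

-66.1 dB, -5.7°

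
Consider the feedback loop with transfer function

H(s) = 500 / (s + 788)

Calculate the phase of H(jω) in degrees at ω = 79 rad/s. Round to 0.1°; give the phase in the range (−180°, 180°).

-5.7°

At s = jω = j79:
pole (s+788): 788 + j79 → |·| = √(788²+79²) = √627185 ≈ 791.95, ∠ = arctan(79/788) ≈ 5.72°
∠H = 0.00° − 5.72° = -5.72°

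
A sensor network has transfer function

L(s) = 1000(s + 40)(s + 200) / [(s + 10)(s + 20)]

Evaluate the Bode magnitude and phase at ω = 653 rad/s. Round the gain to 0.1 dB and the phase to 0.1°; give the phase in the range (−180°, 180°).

60.4 dB, -17.9°

At s = jω = j653:
zero (s+40): 40 + j653 → |·| = √(40²+653²) = √428009 ≈ 654.22, ∠ = arctan(653/40) ≈ 86.49°
zero (s+200): 200 + j653 → |·| = √(200²+653²) = √466409 ≈ 682.94, ∠ = arctan(653/200) ≈ 72.97°
pole (s+10): 10 + j653 → |·| = √(10²+653²) = √426509 ≈ 653.08, ∠ = arctan(653/10) ≈ 89.12°
pole (s+20): 20 + j653 → |·| = √(20²+653²) = √426809 ≈ 653.31, ∠ = arctan(653/20) ≈ 88.25°
|L| = 1000 · 4.4679e+05 / 4.2666e+05 ≈ 1047.2
Gain = 20 log₁₀(1047.2) ≈ 60.40 dB
∠L = 159.46° − 177.37° = -17.91°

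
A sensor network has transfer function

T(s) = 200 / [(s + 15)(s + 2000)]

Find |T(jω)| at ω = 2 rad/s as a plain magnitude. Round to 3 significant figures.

0.00661

At s = jω = j2:
pole (s+15): 15 + j2 → |·| = √(15²+2²) = √229 ≈ 15.133, ∠ = arctan(2/15) ≈ 7.59°
pole (s+2000): 2000 + j2 → |·| = √(2000²+2²) = √4000004 ≈ 2000, ∠ = arctan(2/2000) ≈ 0.06°
|T| = 200 / 30266 ≈ 0.0066081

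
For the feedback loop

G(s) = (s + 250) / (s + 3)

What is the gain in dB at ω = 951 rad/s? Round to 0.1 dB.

0.3 dB

At s = jω = j951:
zero (s+250): 250 + j951 → |·| = √(250²+951²) = √966901 ≈ 983.31, ∠ = arctan(951/250) ≈ 75.27°
pole (s+3): 3 + j951 → |·| = √(3²+951²) = √904410 ≈ 951, ∠ = arctan(951/3) ≈ 89.82°
|G| = 1 · 983.31 / 951 ≈ 1.034
Gain = 20 log₁₀(1.034) ≈ 0.29 dB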